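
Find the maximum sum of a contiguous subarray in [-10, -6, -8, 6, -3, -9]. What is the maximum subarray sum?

Using Kadane's algorithm on [-10, -6, -8, 6, -3, -9]:

Scanning through the array:
Position 1 (value -6): max_ending_here = -6, max_so_far = -6
Position 2 (value -8): max_ending_here = -8, max_so_far = -6
Position 3 (value 6): max_ending_here = 6, max_so_far = 6
Position 4 (value -3): max_ending_here = 3, max_so_far = 6
Position 5 (value -9): max_ending_here = -6, max_so_far = 6

Maximum subarray: [6]
Maximum sum: 6

The maximum subarray is [6] with sum 6. This subarray runs from index 3 to index 3.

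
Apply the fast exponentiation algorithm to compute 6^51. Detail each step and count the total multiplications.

Computing 6^51 by squaring (build up from 6^1; each line after the first costs one multiplication):

6^1 = 6
6^2 = (6^1)^2 = 6^2 = 36
6^3 = 6 * 6^2 = 6 * 36 = 216
6^6 = (6^3)^2 = 216^2 = 46656
6^12 = (6^6)^2 = 46656^2 = 2176782336
6^24 = (6^12)^2 = 2176782336^2 = 4738381338321616896
6^25 = 6 * 6^24 = 6 * 4738381338321616896 = 28430288029929701376
6^50 = (6^25)^2 = 28430288029929701376^2 = 808281277464764060643139600456536293376
6^51 = 6 * 6^50 = 6 * 808281277464764060643139600456536293376 = 4849687664788584363858837602739217760256

Result: 4849687664788584363858837602739217760256
Multiplications needed: 8 (8 lines after 6^1)

6^51 = 4849687664788584363858837602739217760256. Using exponentiation by squaring, this requires 8 multiplications. The key idea: if the exponent is even, square the half-power; if odd, multiply by the base once.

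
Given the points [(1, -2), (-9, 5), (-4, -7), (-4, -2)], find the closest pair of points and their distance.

Computing all pairwise distances among 4 points:

d((1, -2), (-9, 5)) = 12.2066
d((1, -2), (-4, -7)) = 7.0711
d((1, -2), (-4, -2)) = 5.0 <-- minimum
d((-9, 5), (-4, -7)) = 13.0
d((-9, 5), (-4, -2)) = 8.6023
d((-4, -7), (-4, -2)) = 5.0 <-- minimum

Minimum distance: 5.0 (tie among 2 pairs: (1, -2) and (-4, -2); (-4, -7) and (-4, -2))

The minimum Euclidean distance is 5.0. There is a tie: 2 pairs achieve this minimum — (1, -2) and (-4, -2); (-4, -7) and (-4, -2). Any of these is a valid closest pair. For 4 points, brute-force pairwise comparison is shown above. For large n, the divide-and-conquer algorithm (sort by x, recurse on halves, check the dividing strip) achieves O(n log n).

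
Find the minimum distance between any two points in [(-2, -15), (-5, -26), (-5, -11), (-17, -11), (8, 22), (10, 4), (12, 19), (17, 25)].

Computing all pairwise distances among 8 points:

d((-2, -15), (-5, -26)) = 11.4018
d((-2, -15), (-5, -11)) = 5.0 <-- minimum
d((-2, -15), (-17, -11)) = 15.5242
d((-2, -15), (8, 22)) = 38.3275
d((-2, -15), (10, 4)) = 22.4722
d((-2, -15), (12, 19)) = 36.7696
d((-2, -15), (17, 25)) = 44.2832
d((-5, -26), (-5, -11)) = 15.0
d((-5, -26), (-17, -11)) = 19.2094
d((-5, -26), (8, 22)) = 49.7293
d((-5, -26), (10, 4)) = 33.541
d((-5, -26), (12, 19)) = 48.1041
d((-5, -26), (17, 25)) = 55.5428
d((-5, -11), (-17, -11)) = 12.0
d((-5, -11), (8, 22)) = 35.4683
d((-5, -11), (10, 4)) = 21.2132
d((-5, -11), (12, 19)) = 34.4819
d((-5, -11), (17, 25)) = 42.19
d((-17, -11), (8, 22)) = 41.4005
d((-17, -11), (10, 4)) = 30.8869
d((-17, -11), (12, 19)) = 41.7253
d((-17, -11), (17, 25)) = 49.5177
d((8, 22), (10, 4)) = 18.1108
d((8, 22), (12, 19)) = 5.0 <-- minimum
d((8, 22), (17, 25)) = 9.4868
d((10, 4), (12, 19)) = 15.1327
d((10, 4), (17, 25)) = 22.1359
d((12, 19), (17, 25)) = 7.8102

Minimum distance: 5.0 (tie among 2 pairs: (-2, -15) and (-5, -11); (8, 22) and (12, 19))

The minimum Euclidean distance is 5.0. There is a tie: 2 pairs achieve this minimum — (-2, -15) and (-5, -11); (8, 22) and (12, 19). Any of these is a valid closest pair. For 8 points, brute-force pairwise comparison is shown above. For large n, the divide-and-conquer algorithm (sort by x, recurse on halves, check the dividing strip) achieves O(n log n).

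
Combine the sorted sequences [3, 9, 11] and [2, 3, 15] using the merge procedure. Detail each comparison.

Merging process:

Compare 3 vs 2: take 2 from right. Merged: [2]
Compare 3 vs 3: take 3 from left. Merged: [2, 3]
Compare 9 vs 3: take 3 from right. Merged: [2, 3, 3]
Compare 9 vs 15: take 9 from left. Merged: [2, 3, 3, 9]
Compare 11 vs 15: take 11 from left. Merged: [2, 3, 3, 9, 11]
Append remaining from right: [15]. Merged: [2, 3, 3, 9, 11, 15]

Final merged array: [2, 3, 3, 9, 11, 15]
Total comparisons: 5

The merged array is [2, 3, 3, 9, 11, 15], requiring 5 comparisons. The merge step runs in O(n) time where n is the total number of elements.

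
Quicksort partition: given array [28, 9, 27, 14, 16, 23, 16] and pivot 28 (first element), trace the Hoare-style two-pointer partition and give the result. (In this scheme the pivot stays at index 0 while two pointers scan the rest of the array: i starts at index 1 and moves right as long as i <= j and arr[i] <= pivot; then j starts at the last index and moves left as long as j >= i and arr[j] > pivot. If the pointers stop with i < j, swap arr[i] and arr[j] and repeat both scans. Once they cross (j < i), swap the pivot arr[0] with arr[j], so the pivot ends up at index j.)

Hoare-style two-pointer partition with pivot = 28:

Initial array: [28, 9, 27, 14, 16, 23, 16]

Pointers start at i = 1, j = 6.
i ends at 7, j ends at 6: the pointers have crossed (j < i), so scanning stops.

Swap pivot arr[0] with arr[6] to place pivot at position 6: [16, 9, 27, 14, 16, 23, 28]
Pivot position: 6

After partitioning with pivot 28, the array becomes [16, 9, 27, 14, 16, 23, 28]. The pivot is placed at index 6. All elements to the left of the pivot are <= 28, and all elements to the right are > 28.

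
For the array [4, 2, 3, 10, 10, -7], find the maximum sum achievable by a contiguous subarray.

Using Kadane's algorithm on [4, 2, 3, 10, 10, -7]:

Scanning through the array:
Position 1 (value 2): max_ending_here = 6, max_so_far = 6
Position 2 (value 3): max_ending_here = 9, max_so_far = 9
Position 3 (value 10): max_ending_here = 19, max_so_far = 19
Position 4 (value 10): max_ending_here = 29, max_so_far = 29
Position 5 (value -7): max_ending_here = 22, max_so_far = 29

Maximum subarray: [4, 2, 3, 10, 10]
Maximum sum: 29

The maximum subarray is [4, 2, 3, 10, 10] with sum 29. This subarray runs from index 0 to index 4.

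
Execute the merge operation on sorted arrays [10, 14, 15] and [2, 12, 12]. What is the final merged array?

Merging process:

Compare 10 vs 2: take 2 from right. Merged: [2]
Compare 10 vs 12: take 10 from left. Merged: [2, 10]
Compare 14 vs 12: take 12 from right. Merged: [2, 10, 12]
Compare 14 vs 12: take 12 from right. Merged: [2, 10, 12, 12]
Append remaining from left: [14, 15]. Merged: [2, 10, 12, 12, 14, 15]

Final merged array: [2, 10, 12, 12, 14, 15]
Total comparisons: 4

The merged array is [2, 10, 12, 12, 14, 15], requiring 4 comparisons. The merge step runs in O(n) time where n is the total number of elements.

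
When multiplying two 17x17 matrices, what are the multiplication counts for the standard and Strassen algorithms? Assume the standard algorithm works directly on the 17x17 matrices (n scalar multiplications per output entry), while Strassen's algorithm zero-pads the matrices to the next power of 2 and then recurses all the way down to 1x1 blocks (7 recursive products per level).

Matrix multiplication for 17x17 matrices:

Strassen's algorithm requires power-of-2 dimensions. Pad 17x17 to 32x32 (next power of 2).

Standard algorithm: 17^3 = 4913 multiplications
Strassen's algorithm: 7^(log2(32)) = 7^5 = 16807 multiplications
Difference: 4913 - 16807 = -11894 (Strassen uses MORE here due to padding overhead — for small or just-over-power-of-2 n, padding can outweigh the per-level savings)

Standard: 4913 multiplications (17^3). Strassen: 16807 multiplications (7^5, after padding to 32x32). Strassen reduces 8 recursive multiplications to 7 at each level.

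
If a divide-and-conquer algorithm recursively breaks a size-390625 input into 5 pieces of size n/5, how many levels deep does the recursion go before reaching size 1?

For divide and conquer with division factor 5:

Problem sizes at each level:
Level 0: 390625
Level 1: 78125
Level 2: 15625
Level 3: 3125
Level 4: 625
Level 5: 125
Level 6: 25
Level 7: 5
Level 8: 1

The root is level 0 and the size-1 base case is level 8 (the tree spans levels 0 through 8, i.e. 9 levels counting the root), so the depth is the number of divisions: log_5(390625) = 8

The recursion tree depth is log_5(390625) = 8. At each level, the problem size is divided by 5, so it takes 8 divisions to reduce to a base case of size 1. The algorithm makes 5 recursive calls at each level.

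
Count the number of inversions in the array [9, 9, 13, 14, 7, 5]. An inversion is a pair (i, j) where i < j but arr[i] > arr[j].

Finding inversions in [9, 9, 13, 14, 7, 5]:

(0, 4): arr[0]=9 > arr[4]=7
(0, 5): arr[0]=9 > arr[5]=5
(1, 4): arr[1]=9 > arr[4]=7
(1, 5): arr[1]=9 > arr[5]=5
(2, 4): arr[2]=13 > arr[4]=7
(2, 5): arr[2]=13 > arr[5]=5
(3, 4): arr[3]=14 > arr[4]=7
(3, 5): arr[3]=14 > arr[5]=5
(4, 5): arr[4]=7 > arr[5]=5

Total inversions: 9

The array has 9 inversion(s): (0,4), (0,5), (1,4), (1,5), (2,4), (2,5), (3,4), (3,5), (4,5). Each pair (i,j) satisfies i < j and arr[i] > arr[j].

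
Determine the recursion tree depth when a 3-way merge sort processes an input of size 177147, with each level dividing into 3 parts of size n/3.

For divide and conquer with division factor 3:

Problem sizes at each level:
Level 0: 177147
Level 1: 59049
Level 2: 19683
Level 3: 6561
Level 4: 2187
Level 5: 729
Level 6: 243
Level 7: 81
Level 8: 27
Level 9: 9
Level 10: 3
Level 11: 1

The root is level 0 and the size-1 base case is level 11 (the tree spans levels 0 through 11, i.e. 12 levels counting the root), so the depth is the number of divisions: log_3(177147) = 11

The recursion tree depth is log_3(177147) = 11. At each level, the problem size is divided by 3, so it takes 11 divisions to reduce to a base case of size 1. The algorithm makes 3 recursive calls at each level.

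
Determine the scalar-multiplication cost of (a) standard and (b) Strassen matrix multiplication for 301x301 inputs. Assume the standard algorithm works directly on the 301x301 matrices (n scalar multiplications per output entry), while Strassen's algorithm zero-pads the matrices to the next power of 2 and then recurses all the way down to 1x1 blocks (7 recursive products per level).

Matrix multiplication for 301x301 matrices:

Strassen's algorithm requires power-of-2 dimensions. Pad 301x301 to 512x512 (next power of 2).

Standard algorithm: 301^3 = 27270901 multiplications
Strassen's algorithm: 7^(log2(512)) = 7^9 = 40353607 multiplications
Difference: 27270901 - 40353607 = -13082706 (Strassen uses MORE here due to padding overhead — for small or just-over-power-of-2 n, padding can outweigh the per-level savings)

Standard: 27270901 multiplications (301^3). Strassen: 40353607 multiplications (7^9, after padding to 512x512). Strassen reduces 8 recursive multiplications to 7 at each level.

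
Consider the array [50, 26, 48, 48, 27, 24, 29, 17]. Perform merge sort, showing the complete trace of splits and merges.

Merge sort trace:

Split: [50, 26, 48, 48, 27, 24, 29, 17] -> [50, 26, 48, 48] and [27, 24, 29, 17]
  Split: [50, 26, 48, 48] -> [50, 26] and [48, 48]
    Split: [50, 26] -> [50] and [26]
    Merge: [50] + [26] -> [26, 50]
    Split: [48, 48] -> [48] and [48]
    Merge: [48] + [48] -> [48, 48]
  Merge: [26, 50] + [48, 48] -> [26, 48, 48, 50]
  Split: [27, 24, 29, 17] -> [27, 24] and [29, 17]
    Split: [27, 24] -> [27] and [24]
    Merge: [27] + [24] -> [24, 27]
    Split: [29, 17] -> [29] and [17]
    Merge: [29] + [17] -> [17, 29]
  Merge: [24, 27] + [17, 29] -> [17, 24, 27, 29]
Merge: [26, 48, 48, 50] + [17, 24, 27, 29] -> [17, 24, 26, 27, 29, 48, 48, 50]

Final sorted array: [17, 24, 26, 27, 29, 48, 48, 50]

The merge sort proceeds by recursively splitting the array and merging sorted halves.
After all merges, the sorted array is [17, 24, 26, 27, 29, 48, 48, 50].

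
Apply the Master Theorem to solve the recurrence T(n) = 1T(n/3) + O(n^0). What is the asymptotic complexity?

Master Theorem for T(n) = 1T(n/3) + O(n^0):

a = 1, b = 3, c = 0
log_b(a) = log_3(1) = 0.0000

Case 2: c = 0 = log_3(1) = 0.0000
T(n) = O(n^0 log n) = O(log n)

For T(n) = 1T(n/3) + O(n^0): log_3(1) = 0.0000. This is Case 2 of the Master Theorem (c = log_b(a), equal work at all levels), giving O(log n).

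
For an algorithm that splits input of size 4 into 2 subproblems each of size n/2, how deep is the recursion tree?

For divide and conquer with division factor 2:

Problem sizes at each level:
Level 0: 4
Level 1: 2
Level 2: 1

The root is level 0 and the size-1 base case is level 2 (the tree spans levels 0 through 2, i.e. 3 levels counting the root), so the depth is the number of divisions: log_2(4) = 2

The recursion tree depth is log_2(4) = 2. At each level, the problem size is divided by 2, so it takes 2 divisions to reduce to a base case of size 1. The algorithm makes 2 recursive calls at each level.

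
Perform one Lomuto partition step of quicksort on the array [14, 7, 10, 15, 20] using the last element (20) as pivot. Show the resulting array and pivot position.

Lomuto partition with pivot = 20:

Initial array: [14, 7, 10, 15, 20]

arr[0]=14 <= 20: swap with position 0, array becomes [14, 7, 10, 15, 20]
arr[1]=7 <= 20: swap with position 1, array becomes [14, 7, 10, 15, 20]
arr[2]=10 <= 20: swap with position 2, array becomes [14, 7, 10, 15, 20]
arr[3]=15 <= 20: swap with position 3, array becomes [14, 7, 10, 15, 20]

Place pivot at position 4: [14, 7, 10, 15, 20]
Pivot position: 4

After partitioning with pivot 20, the array becomes [14, 7, 10, 15, 20]. The pivot is placed at index 4. All elements to the left of the pivot are <= 20, and all elements to the right are > 20.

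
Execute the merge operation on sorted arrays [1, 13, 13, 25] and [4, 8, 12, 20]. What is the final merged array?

Merging process:

Compare 1 vs 4: take 1 from left. Merged: [1]
Compare 13 vs 4: take 4 from right. Merged: [1, 4]
Compare 13 vs 8: take 8 from right. Merged: [1, 4, 8]
Compare 13 vs 12: take 12 from right. Merged: [1, 4, 8, 12]
Compare 13 vs 20: take 13 from left. Merged: [1, 4, 8, 12, 13]
Compare 13 vs 20: take 13 from left. Merged: [1, 4, 8, 12, 13, 13]
Compare 25 vs 20: take 20 from right. Merged: [1, 4, 8, 12, 13, 13, 20]
Append remaining from left: [25]. Merged: [1, 4, 8, 12, 13, 13, 20, 25]

Final merged array: [1, 4, 8, 12, 13, 13, 20, 25]
Total comparisons: 7

The merged array is [1, 4, 8, 12, 13, 13, 20, 25], requiring 7 comparisons. The merge step runs in O(n) time where n is the total number of elements.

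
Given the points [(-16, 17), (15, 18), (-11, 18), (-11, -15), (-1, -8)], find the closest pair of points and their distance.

Computing all pairwise distances among 5 points:

d((-16, 17), (15, 18)) = 31.0161
d((-16, 17), (-11, 18)) = 5.099 <-- minimum
d((-16, 17), (-11, -15)) = 32.3883
d((-16, 17), (-1, -8)) = 29.1548
d((15, 18), (-11, 18)) = 26.0
d((15, 18), (-11, -15)) = 42.0119
d((15, 18), (-1, -8)) = 30.5287
d((-11, 18), (-11, -15)) = 33.0
d((-11, 18), (-1, -8)) = 27.8568
d((-11, -15), (-1, -8)) = 12.2066

Closest pair: (-16, 17) and (-11, 18) with distance 5.099

The closest pair is (-16, 17) and (-11, 18) with Euclidean distance 5.099. For 5 points, brute-force pairwise comparison is shown above. For large n, the divide-and-conquer algorithm (sort by x, recurse on halves, check the dividing strip) achieves O(n log n).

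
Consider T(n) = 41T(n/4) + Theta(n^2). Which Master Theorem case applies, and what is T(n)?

Master Theorem for T(n) = 41T(n/4) + O(n^2):

a = 41, b = 4, c = 2
log_b(a) = log_4(41) = 2.6788

Case 1: c = 2 < log_4(41) = 2.6788
T(n) = O(n^(log_4 41))

For T(n) = 41T(n/4) + O(n^2): log_4(41) = 2.6788. This is Case 1 of the Master Theorem (c < log_b(a), work dominated by leaves), giving O(n^(log_4 41)).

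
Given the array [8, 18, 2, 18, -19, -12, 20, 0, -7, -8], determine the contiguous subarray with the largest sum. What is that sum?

Using Kadane's algorithm on [8, 18, 2, 18, -19, -12, 20, 0, -7, -8]:

Scanning through the array:
Position 1 (value 18): max_ending_here = 26, max_so_far = 26
Position 2 (value 2): max_ending_here = 28, max_so_far = 28
Position 3 (value 18): max_ending_here = 46, max_so_far = 46
Position 4 (value -19): max_ending_here = 27, max_so_far = 46
Position 5 (value -12): max_ending_here = 15, max_so_far = 46
Position 6 (value 20): max_ending_here = 35, max_so_far = 46
Position 7 (value 0): max_ending_here = 35, max_so_far = 46
Position 8 (value -7): max_ending_here = 28, max_so_far = 46
Position 9 (value -8): max_ending_here = 20, max_so_far = 46

Maximum subarray: [8, 18, 2, 18]
Maximum sum: 46

The maximum subarray is [8, 18, 2, 18] with sum 46. This subarray runs from index 0 to index 3.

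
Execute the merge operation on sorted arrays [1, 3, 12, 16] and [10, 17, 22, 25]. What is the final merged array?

Merging process:

Compare 1 vs 10: take 1 from left. Merged: [1]
Compare 3 vs 10: take 3 from left. Merged: [1, 3]
Compare 12 vs 10: take 10 from right. Merged: [1, 3, 10]
Compare 12 vs 17: take 12 from left. Merged: [1, 3, 10, 12]
Compare 16 vs 17: take 16 from left. Merged: [1, 3, 10, 12, 16]
Append remaining from right: [17, 22, 25]. Merged: [1, 3, 10, 12, 16, 17, 22, 25]

Final merged array: [1, 3, 10, 12, 16, 17, 22, 25]
Total comparisons: 5

The merged array is [1, 3, 10, 12, 16, 17, 22, 25], requiring 5 comparisons. The merge step runs in O(n) time where n is the total number of elements.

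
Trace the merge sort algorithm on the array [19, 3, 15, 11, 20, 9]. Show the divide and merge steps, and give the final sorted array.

Merge sort trace:

Split: [19, 3, 15, 11, 20, 9] -> [19, 3, 15] and [11, 20, 9]
  Split: [19, 3, 15] -> [19] and [3, 15]
    Split: [3, 15] -> [3] and [15]
    Merge: [3] + [15] -> [3, 15]
  Merge: [19] + [3, 15] -> [3, 15, 19]
  Split: [11, 20, 9] -> [11] and [20, 9]
    Split: [20, 9] -> [20] and [9]
    Merge: [20] + [9] -> [9, 20]
  Merge: [11] + [9, 20] -> [9, 11, 20]
Merge: [3, 15, 19] + [9, 11, 20] -> [3, 9, 11, 15, 19, 20]

Final sorted array: [3, 9, 11, 15, 19, 20]

The merge sort proceeds by recursively splitting the array and merging sorted halves.
After all merges, the sorted array is [3, 9, 11, 15, 19, 20].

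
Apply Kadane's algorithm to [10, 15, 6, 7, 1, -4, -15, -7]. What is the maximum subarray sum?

Using Kadane's algorithm on [10, 15, 6, 7, 1, -4, -15, -7]:

Scanning through the array:
Position 1 (value 15): max_ending_here = 25, max_so_far = 25
Position 2 (value 6): max_ending_here = 31, max_so_far = 31
Position 3 (value 7): max_ending_here = 38, max_so_far = 38
Position 4 (value 1): max_ending_here = 39, max_so_far = 39
Position 5 (value -4): max_ending_here = 35, max_so_far = 39
Position 6 (value -15): max_ending_here = 20, max_so_far = 39
Position 7 (value -7): max_ending_here = 13, max_so_far = 39

Maximum subarray: [10, 15, 6, 7, 1]
Maximum sum: 39

The maximum subarray is [10, 15, 6, 7, 1] with sum 39. This subarray runs from index 0 to index 4.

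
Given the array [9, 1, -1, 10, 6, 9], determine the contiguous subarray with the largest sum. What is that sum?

Using Kadane's algorithm on [9, 1, -1, 10, 6, 9]:

Scanning through the array:
Position 1 (value 1): max_ending_here = 10, max_so_far = 10
Position 2 (value -1): max_ending_here = 9, max_so_far = 10
Position 3 (value 10): max_ending_here = 19, max_so_far = 19
Position 4 (value 6): max_ending_here = 25, max_so_far = 25
Position 5 (value 9): max_ending_here = 34, max_so_far = 34

Maximum subarray: [9, 1, -1, 10, 6, 9]
Maximum sum: 34

The maximum subarray is [9, 1, -1, 10, 6, 9] with sum 34. This subarray runs from index 0 to index 5.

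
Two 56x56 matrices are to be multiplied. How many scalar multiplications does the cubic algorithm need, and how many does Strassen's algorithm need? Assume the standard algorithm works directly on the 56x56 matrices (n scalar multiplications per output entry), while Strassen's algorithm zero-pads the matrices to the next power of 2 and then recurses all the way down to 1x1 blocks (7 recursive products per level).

Matrix multiplication for 56x56 matrices:

Strassen's algorithm requires power-of-2 dimensions. Pad 56x56 to 64x64 (next power of 2).

Standard algorithm: 56^3 = 175616 multiplications
Strassen's algorithm: 7^(log2(64)) = 7^6 = 117649 multiplications
Savings: 175616 - 117649 = 57967 multiplications

Standard: 175616 multiplications (56^3). Strassen: 117649 multiplications (7^6, after padding to 64x64). Strassen reduces 8 recursive multiplications to 7 at each level.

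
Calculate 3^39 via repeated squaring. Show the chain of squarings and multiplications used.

Computing 3^39 by squaring (build up from 3^1; each line after the first costs one multiplication):

3^1 = 3
3^2 = (3^1)^2 = 3^2 = 9
3^4 = (3^2)^2 = 9^2 = 81
3^8 = (3^4)^2 = 81^2 = 6561
3^9 = 3 * 3^8 = 3 * 6561 = 19683
3^18 = (3^9)^2 = 19683^2 = 387420489
3^19 = 3 * 3^18 = 3 * 387420489 = 1162261467
3^38 = (3^19)^2 = 1162261467^2 = 1350851717672992089
3^39 = 3 * 3^38 = 3 * 1350851717672992089 = 4052555153018976267

Result: 4052555153018976267
Multiplications needed: 8 (8 lines after 3^1)

3^39 = 4052555153018976267. Using exponentiation by squaring, this requires 8 multiplications. The key idea: if the exponent is even, square the half-power; if odd, multiply by the base once.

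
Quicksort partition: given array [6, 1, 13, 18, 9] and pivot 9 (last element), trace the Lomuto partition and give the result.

Lomuto partition with pivot = 9:

Initial array: [6, 1, 13, 18, 9]

arr[0]=6 <= 9: swap with position 0, array becomes [6, 1, 13, 18, 9]
arr[1]=1 <= 9: swap with position 1, array becomes [6, 1, 13, 18, 9]
arr[2]=13 > 9: no swap
arr[3]=18 > 9: no swap

Place pivot at position 2: [6, 1, 9, 18, 13]
Pivot position: 2

After partitioning with pivot 9, the array becomes [6, 1, 9, 18, 13]. The pivot is placed at index 2. All elements to the left of the pivot are <= 9, and all elements to the right are > 9.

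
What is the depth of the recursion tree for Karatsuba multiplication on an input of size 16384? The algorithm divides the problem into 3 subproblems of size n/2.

For divide and conquer with division factor 2:

Problem sizes at each level:
Level 0: 16384
Level 1: 8192
Level 2: 4096
Level 3: 2048
Level 4: 1024
Level 5: 512
Level 6: 256
Level 7: 128
Level 8: 64
Level 9: 32
Level 10: 16
Level 11: 8
Level 12: 4
Level 13: 2
Level 14: 1

The root is level 0 and the size-1 base case is level 14 (the tree spans levels 0 through 14, i.e. 15 levels counting the root), so the depth is the number of divisions: log_2(16384) = 14

The recursion tree depth is log_2(16384) = 14. At each level, the problem size is divided by 2, so it takes 14 divisions to reduce to a base case of size 1. The algorithm makes 3 recursive calls at each level.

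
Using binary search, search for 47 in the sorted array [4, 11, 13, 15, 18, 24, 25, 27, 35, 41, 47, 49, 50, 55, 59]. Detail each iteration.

Binary search for 47 in [4, 11, 13, 15, 18, 24, 25, 27, 35, 41, 47, 49, 50, 55, 59]:

lo=0, hi=14, mid=7, arr[mid]=27 -> 27 < 47, search right half
lo=8, hi=14, mid=11, arr[mid]=49 -> 49 > 47, search left half
lo=8, hi=10, mid=9, arr[mid]=41 -> 41 < 47, search right half
lo=10, hi=10, mid=10, arr[mid]=47 -> Found target at index 10!

Binary search finds 47 at index 10 after 4 comparisons. The search repeatedly halves the search space by comparing with the middle element.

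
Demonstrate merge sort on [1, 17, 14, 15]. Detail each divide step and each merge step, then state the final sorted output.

Merge sort trace:

Split: [1, 17, 14, 15] -> [1, 17] and [14, 15]
  Split: [1, 17] -> [1] and [17]
  Merge: [1] + [17] -> [1, 17]
  Split: [14, 15] -> [14] and [15]
  Merge: [14] + [15] -> [14, 15]
Merge: [1, 17] + [14, 15] -> [1, 14, 15, 17]

Final sorted array: [1, 14, 15, 17]

The merge sort proceeds by recursively splitting the array and merging sorted halves.
After all merges, the sorted array is [1, 14, 15, 17].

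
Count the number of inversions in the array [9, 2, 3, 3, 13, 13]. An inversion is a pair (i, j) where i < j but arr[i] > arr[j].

Finding inversions in [9, 2, 3, 3, 13, 13]:

(0, 1): arr[0]=9 > arr[1]=2
(0, 2): arr[0]=9 > arr[2]=3
(0, 3): arr[0]=9 > arr[3]=3

Total inversions: 3

The array has 3 inversion(s): (0,1), (0,2), (0,3). Each pair (i,j) satisfies i < j and arr[i] > arr[j].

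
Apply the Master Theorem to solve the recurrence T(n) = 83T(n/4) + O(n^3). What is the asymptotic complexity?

Master Theorem for T(n) = 83T(n/4) + O(n^3):

a = 83, b = 4, c = 3
log_b(a) = log_4(83) = 3.1875

Case 1: c = 3 < log_4(83) = 3.1875
T(n) = O(n^(log_4 83))

For T(n) = 83T(n/4) + O(n^3): log_4(83) = 3.1875. This is Case 1 of the Master Theorem (c < log_b(a), work dominated by leaves), giving O(n^(log_4 83)).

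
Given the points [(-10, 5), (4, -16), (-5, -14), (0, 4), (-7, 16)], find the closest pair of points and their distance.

Computing all pairwise distances among 5 points:

d((-10, 5), (4, -16)) = 25.2389
d((-10, 5), (-5, -14)) = 19.6469
d((-10, 5), (0, 4)) = 10.0499
d((-10, 5), (-7, 16)) = 11.4018
d((4, -16), (-5, -14)) = 9.2195 <-- minimum
d((4, -16), (0, 4)) = 20.3961
d((4, -16), (-7, 16)) = 33.8378
d((-5, -14), (0, 4)) = 18.6815
d((-5, -14), (-7, 16)) = 30.0666
d((0, 4), (-7, 16)) = 13.8924

Closest pair: (4, -16) and (-5, -14) with distance 9.2195

The closest pair is (4, -16) and (-5, -14) with Euclidean distance 9.2195. For 5 points, brute-force pairwise comparison is shown above. For large n, the divide-and-conquer algorithm (sort by x, recurse on halves, check the dividing strip) achieves O(n log n).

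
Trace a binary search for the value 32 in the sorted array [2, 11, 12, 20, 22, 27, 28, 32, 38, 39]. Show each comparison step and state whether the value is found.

Binary search for 32 in [2, 11, 12, 20, 22, 27, 28, 32, 38, 39]:

lo=0, hi=9, mid=4, arr[mid]=22 -> 22 < 32, search right half
lo=5, hi=9, mid=7, arr[mid]=32 -> Found target at index 7!

Binary search finds 32 at index 7 after 2 comparisons. The search repeatedly halves the search space by comparing with the middle element.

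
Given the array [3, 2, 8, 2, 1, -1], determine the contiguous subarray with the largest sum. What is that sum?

Using Kadane's algorithm on [3, 2, 8, 2, 1, -1]:

Scanning through the array:
Position 1 (value 2): max_ending_here = 5, max_so_far = 5
Position 2 (value 8): max_ending_here = 13, max_so_far = 13
Position 3 (value 2): max_ending_here = 15, max_so_far = 15
Position 4 (value 1): max_ending_here = 16, max_so_far = 16
Position 5 (value -1): max_ending_here = 15, max_so_far = 16

Maximum subarray: [3, 2, 8, 2, 1]
Maximum sum: 16

The maximum subarray is [3, 2, 8, 2, 1] with sum 16. This subarray runs from index 0 to index 4.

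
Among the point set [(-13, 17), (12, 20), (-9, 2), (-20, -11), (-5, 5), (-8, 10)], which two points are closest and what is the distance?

Computing all pairwise distances among 6 points:

d((-13, 17), (12, 20)) = 25.1794
d((-13, 17), (-9, 2)) = 15.5242
d((-13, 17), (-20, -11)) = 28.8617
d((-13, 17), (-5, 5)) = 14.4222
d((-13, 17), (-8, 10)) = 8.6023
d((12, 20), (-9, 2)) = 27.6586
d((12, 20), (-20, -11)) = 44.5533
d((12, 20), (-5, 5)) = 22.6716
d((12, 20), (-8, 10)) = 22.3607
d((-9, 2), (-20, -11)) = 17.0294
d((-9, 2), (-5, 5)) = 5.0 <-- minimum
d((-9, 2), (-8, 10)) = 8.0623
d((-20, -11), (-5, 5)) = 21.9317
d((-20, -11), (-8, 10)) = 24.1868
d((-5, 5), (-8, 10)) = 5.831

Closest pair: (-9, 2) and (-5, 5) with distance 5.0

The closest pair is (-9, 2) and (-5, 5) with Euclidean distance 5.0. For 6 points, brute-force pairwise comparison is shown above. For large n, the divide-and-conquer algorithm (sort by x, recurse on halves, check the dividing strip) achieves O(n log n).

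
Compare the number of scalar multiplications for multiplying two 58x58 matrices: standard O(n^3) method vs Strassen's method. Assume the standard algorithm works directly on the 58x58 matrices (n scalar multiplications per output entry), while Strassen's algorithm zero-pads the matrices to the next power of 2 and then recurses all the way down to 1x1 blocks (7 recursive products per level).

Matrix multiplication for 58x58 matrices:

Strassen's algorithm requires power-of-2 dimensions. Pad 58x58 to 64x64 (next power of 2).

Standard algorithm: 58^3 = 195112 multiplications
Strassen's algorithm: 7^(log2(64)) = 7^6 = 117649 multiplications
Savings: 195112 - 117649 = 77463 multiplications

Standard: 195112 multiplications (58^3). Strassen: 117649 multiplications (7^6, after padding to 64x64). Strassen reduces 8 recursive multiplications to 7 at each level.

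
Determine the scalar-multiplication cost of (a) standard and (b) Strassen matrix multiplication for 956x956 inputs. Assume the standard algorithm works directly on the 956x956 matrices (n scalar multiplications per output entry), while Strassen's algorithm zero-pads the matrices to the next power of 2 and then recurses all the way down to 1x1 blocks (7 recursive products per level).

Matrix multiplication for 956x956 matrices:

Strassen's algorithm requires power-of-2 dimensions. Pad 956x956 to 1024x1024 (next power of 2).

Standard algorithm: 956^3 = 873722816 multiplications
Strassen's algorithm: 7^(log2(1024)) = 7^10 = 282475249 multiplications
Savings: 873722816 - 282475249 = 591247567 multiplications

Standard: 873722816 multiplications (956^3). Strassen: 282475249 multiplications (7^10, after padding to 1024x1024). Strassen reduces 8 recursive multiplications to 7 at each level.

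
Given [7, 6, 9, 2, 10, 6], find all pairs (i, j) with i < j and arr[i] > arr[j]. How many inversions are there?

Finding inversions in [7, 6, 9, 2, 10, 6]:

(0, 1): arr[0]=7 > arr[1]=6
(0, 3): arr[0]=7 > arr[3]=2
(0, 5): arr[0]=7 > arr[5]=6
(1, 3): arr[1]=6 > arr[3]=2
(2, 3): arr[2]=9 > arr[3]=2
(2, 5): arr[2]=9 > arr[5]=6
(4, 5): arr[4]=10 > arr[5]=6

Total inversions: 7

The array has 7 inversion(s): (0,1), (0,3), (0,5), (1,3), (2,3), (2,5), (4,5). Each pair (i,j) satisfies i < j and arr[i] > arr[j].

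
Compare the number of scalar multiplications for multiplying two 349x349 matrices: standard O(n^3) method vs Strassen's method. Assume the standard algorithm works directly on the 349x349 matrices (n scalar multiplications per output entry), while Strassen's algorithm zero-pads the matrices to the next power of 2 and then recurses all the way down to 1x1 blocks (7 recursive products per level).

Matrix multiplication for 349x349 matrices:

Strassen's algorithm requires power-of-2 dimensions. Pad 349x349 to 512x512 (next power of 2).

Standard algorithm: 349^3 = 42508549 multiplications
Strassen's algorithm: 7^(log2(512)) = 7^9 = 40353607 multiplications
Savings: 42508549 - 40353607 = 2154942 multiplications

Standard: 42508549 multiplications (349^3). Strassen: 40353607 multiplications (7^9, after padding to 512x512). Strassen reduces 8 recursive multiplications to 7 at each level.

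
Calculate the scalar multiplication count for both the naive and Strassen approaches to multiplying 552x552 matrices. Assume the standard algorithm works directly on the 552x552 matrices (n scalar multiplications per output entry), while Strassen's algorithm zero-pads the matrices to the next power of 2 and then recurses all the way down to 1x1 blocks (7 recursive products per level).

Matrix multiplication for 552x552 matrices:

Strassen's algorithm requires power-of-2 dimensions. Pad 552x552 to 1024x1024 (next power of 2).

Standard algorithm: 552^3 = 168196608 multiplications
Strassen's algorithm: 7^(log2(1024)) = 7^10 = 282475249 multiplications
Difference: 168196608 - 282475249 = -114278641 (Strassen uses MORE here due to padding overhead — for small or just-over-power-of-2 n, padding can outweigh the per-level savings)

Standard: 168196608 multiplications (552^3). Strassen: 282475249 multiplications (7^10, after padding to 1024x1024). Strassen reduces 8 recursive multiplications to 7 at each level.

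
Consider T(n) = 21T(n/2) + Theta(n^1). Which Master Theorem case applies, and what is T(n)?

Master Theorem for T(n) = 21T(n/2) + O(n^1):

a = 21, b = 2, c = 1
log_b(a) = log_2(21) = 4.3923

Case 1: c = 1 < log_2(21) = 4.3923
T(n) = O(n^(log_2 21))

For T(n) = 21T(n/2) + O(n^1): log_2(21) = 4.3923. This is Case 1 of the Master Theorem (c < log_b(a), work dominated by leaves), giving O(n^(log_2 21)).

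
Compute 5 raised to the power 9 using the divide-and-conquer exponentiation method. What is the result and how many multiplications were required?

Computing 5^9 by squaring (build up from 5^1; each line after the first costs one multiplication):

5^1 = 5
5^2 = (5^1)^2 = 5^2 = 25
5^4 = (5^2)^2 = 25^2 = 625
5^8 = (5^4)^2 = 625^2 = 390625
5^9 = 5 * 5^8 = 5 * 390625 = 1953125

Result: 1953125
Multiplications needed: 4 (4 lines after 5^1)

5^9 = 1953125. Using exponentiation by squaring, this requires 4 multiplications. The key idea: if the exponent is even, square the half-power; if odd, multiply by the base once.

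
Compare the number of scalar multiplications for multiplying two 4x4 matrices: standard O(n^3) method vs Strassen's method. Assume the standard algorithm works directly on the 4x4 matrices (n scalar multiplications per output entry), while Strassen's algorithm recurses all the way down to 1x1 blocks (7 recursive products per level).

Matrix multiplication for 4x4 matrices:

Standard algorithm: 4^3 = 64 multiplications
Strassen's algorithm: 7^(log2(4)) = 7^2 = 49 multiplications
Savings: 64 - 49 = 15 multiplications

Standard: 64 multiplications (4^3). Strassen: 49 multiplications (7^2). Strassen reduces 8 recursive multiplications to 7 at each level.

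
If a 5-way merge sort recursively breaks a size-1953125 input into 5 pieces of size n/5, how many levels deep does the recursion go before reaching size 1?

For divide and conquer with division factor 5:

Problem sizes at each level:
Level 0: 1953125
Level 1: 390625
Level 2: 78125
Level 3: 15625
Level 4: 3125
Level 5: 625
Level 6: 125
Level 7: 25
Level 8: 5
Level 9: 1

The root is level 0 and the size-1 base case is level 9 (the tree spans levels 0 through 9, i.e. 10 levels counting the root), so the depth is the number of divisions: log_5(1953125) = 9

The recursion tree depth is log_5(1953125) = 9. At each level, the problem size is divided by 5, so it takes 9 divisions to reduce to a base case of size 1. The algorithm makes 5 recursive calls at each level.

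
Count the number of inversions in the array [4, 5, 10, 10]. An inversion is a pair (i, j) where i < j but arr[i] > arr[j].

Finding inversions in [4, 5, 10, 10]:


Total inversions: 0

The array has 0 inversions. It is already sorted.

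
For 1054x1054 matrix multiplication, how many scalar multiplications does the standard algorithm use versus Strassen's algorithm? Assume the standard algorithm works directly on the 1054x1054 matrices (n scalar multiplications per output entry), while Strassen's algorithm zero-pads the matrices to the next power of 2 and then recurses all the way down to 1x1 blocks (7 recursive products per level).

Matrix multiplication for 1054x1054 matrices:

Strassen's algorithm requires power-of-2 dimensions. Pad 1054x1054 to 2048x2048 (next power of 2).

Standard algorithm: 1054^3 = 1170905464 multiplications
Strassen's algorithm: 7^(log2(2048)) = 7^11 = 1977326743 multiplications
Difference: 1170905464 - 1977326743 = -806421279 (Strassen uses MORE here due to padding overhead — for small or just-over-power-of-2 n, padding can outweigh the per-level savings)

Standard: 1170905464 multiplications (1054^3). Strassen: 1977326743 multiplications (7^11, after padding to 2048x2048). Strassen reduces 8 recursive multiplications to 7 at each level.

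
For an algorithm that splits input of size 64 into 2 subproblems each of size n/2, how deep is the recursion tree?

For divide and conquer with division factor 2:

Problem sizes at each level:
Level 0: 64
Level 1: 32
Level 2: 16
Level 3: 8
Level 4: 4
Level 5: 2
Level 6: 1

The root is level 0 and the size-1 base case is level 6 (the tree spans levels 0 through 6, i.e. 7 levels counting the root), so the depth is the number of divisions: log_2(64) = 6

The recursion tree depth is log_2(64) = 6. At each level, the problem size is divided by 2, so it takes 6 divisions to reduce to a base case of size 1. The algorithm makes 2 recursive calls at each level.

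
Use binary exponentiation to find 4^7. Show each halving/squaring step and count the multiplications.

Computing 4^7 by squaring (build up from 4^1; each line after the first costs one multiplication):

4^1 = 4
4^2 = (4^1)^2 = 4^2 = 16
4^3 = 4 * 4^2 = 4 * 16 = 64
4^6 = (4^3)^2 = 64^2 = 4096
4^7 = 4 * 4^6 = 4 * 4096 = 16384

Result: 16384
Multiplications needed: 4 (4 lines after 4^1)

4^7 = 16384. Using exponentiation by squaring, this requires 4 multiplications. The key idea: if the exponent is even, square the half-power; if odd, multiply by the base once.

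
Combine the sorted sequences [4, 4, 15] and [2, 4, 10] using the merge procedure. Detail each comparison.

Merging process:

Compare 4 vs 2: take 2 from right. Merged: [2]
Compare 4 vs 4: take 4 from left. Merged: [2, 4]
Compare 4 vs 4: take 4 from left. Merged: [2, 4, 4]
Compare 15 vs 4: take 4 from right. Merged: [2, 4, 4, 4]
Compare 15 vs 10: take 10 from right. Merged: [2, 4, 4, 4, 10]
Append remaining from left: [15]. Merged: [2, 4, 4, 4, 10, 15]

Final merged array: [2, 4, 4, 4, 10, 15]
Total comparisons: 5

The merged array is [2, 4, 4, 4, 10, 15], requiring 5 comparisons. The merge step runs in O(n) time where n is the total number of elements.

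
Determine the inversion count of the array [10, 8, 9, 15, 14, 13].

Finding inversions in [10, 8, 9, 15, 14, 13]:

(0, 1): arr[0]=10 > arr[1]=8
(0, 2): arr[0]=10 > arr[2]=9
(3, 4): arr[3]=15 > arr[4]=14
(3, 5): arr[3]=15 > arr[5]=13
(4, 5): arr[4]=14 > arr[5]=13

Total inversions: 5

The array has 5 inversion(s): (0,1), (0,2), (3,4), (3,5), (4,5). Each pair (i,j) satisfies i < j and arr[i] > arr[j].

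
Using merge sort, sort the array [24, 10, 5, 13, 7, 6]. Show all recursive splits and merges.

Merge sort trace:

Split: [24, 10, 5, 13, 7, 6] -> [24, 10, 5] and [13, 7, 6]
  Split: [24, 10, 5] -> [24] and [10, 5]
    Split: [10, 5] -> [10] and [5]
    Merge: [10] + [5] -> [5, 10]
  Merge: [24] + [5, 10] -> [5, 10, 24]
  Split: [13, 7, 6] -> [13] and [7, 6]
    Split: [7, 6] -> [7] and [6]
    Merge: [7] + [6] -> [6, 7]
  Merge: [13] + [6, 7] -> [6, 7, 13]
Merge: [5, 10, 24] + [6, 7, 13] -> [5, 6, 7, 10, 13, 24]

Final sorted array: [5, 6, 7, 10, 13, 24]

The merge sort proceeds by recursively splitting the array and merging sorted halves.
After all merges, the sorted array is [5, 6, 7, 10, 13, 24].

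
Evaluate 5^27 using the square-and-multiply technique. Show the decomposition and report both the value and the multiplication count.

Computing 5^27 by squaring (build up from 5^1; each line after the first costs one multiplication):

5^1 = 5
5^2 = (5^1)^2 = 5^2 = 25
5^3 = 5 * 5^2 = 5 * 25 = 125
5^6 = (5^3)^2 = 125^2 = 15625
5^12 = (5^6)^2 = 15625^2 = 244140625
5^13 = 5 * 5^12 = 5 * 244140625 = 1220703125
5^26 = (5^13)^2 = 1220703125^2 = 1490116119384765625
5^27 = 5 * 5^26 = 5 * 1490116119384765625 = 7450580596923828125

Result: 7450580596923828125
Multiplications needed: 7 (7 lines after 5^1)

5^27 = 7450580596923828125. Using exponentiation by squaring, this requires 7 multiplications. The key idea: if the exponent is even, square the half-power; if odd, multiply by the base once.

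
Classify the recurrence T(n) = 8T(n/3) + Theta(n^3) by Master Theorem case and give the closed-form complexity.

Master Theorem for T(n) = 8T(n/3) + O(n^3):

a = 8, b = 3, c = 3
log_b(a) = log_3(8) = 1.8928

Case 3: c = 3 > log_3(8) = 1.8928
T(n) = O(n^3) = O(n^3)

For T(n) = 8T(n/3) + O(n^3): log_3(8) = 1.8928. This is Case 3 of the Master Theorem (c > log_b(a), work dominated by root), giving O(n^3).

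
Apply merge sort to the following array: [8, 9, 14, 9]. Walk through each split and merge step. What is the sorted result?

Merge sort trace:

Split: [8, 9, 14, 9] -> [8, 9] and [14, 9]
  Split: [8, 9] -> [8] and [9]
  Merge: [8] + [9] -> [8, 9]
  Split: [14, 9] -> [14] and [9]
  Merge: [14] + [9] -> [9, 14]
Merge: [8, 9] + [9, 14] -> [8, 9, 9, 14]

Final sorted array: [8, 9, 9, 14]

The merge sort proceeds by recursively splitting the array and merging sorted halves.
After all merges, the sorted array is [8, 9, 9, 14].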